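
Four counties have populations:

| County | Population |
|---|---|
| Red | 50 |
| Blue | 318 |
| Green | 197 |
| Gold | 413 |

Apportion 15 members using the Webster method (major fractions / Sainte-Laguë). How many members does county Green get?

Standard divisor 978/15 ≈ 65.2; standard quotas: Red 0.767, Blue 4.877, Green 3.021, Gold 6.334.
Rounding to the nearest integer gives Red 1, Blue 5, Green 3, Gold 6 — total 15, matching the house size, so no adjustment is needed.
Green receives 3.

3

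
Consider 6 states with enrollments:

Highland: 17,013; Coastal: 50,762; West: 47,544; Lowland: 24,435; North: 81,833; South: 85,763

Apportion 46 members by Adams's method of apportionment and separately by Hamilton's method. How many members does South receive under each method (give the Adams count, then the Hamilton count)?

Adams: Highland 3, Coastal 8, West 7, Lowland 4, North 12, South 12.
Hamilton: Highland 2, Coastal 8, West 7, Lowland 4, North 12, South 13.
South gets 12 under Adams and 13 under Hamilton.

12 and 13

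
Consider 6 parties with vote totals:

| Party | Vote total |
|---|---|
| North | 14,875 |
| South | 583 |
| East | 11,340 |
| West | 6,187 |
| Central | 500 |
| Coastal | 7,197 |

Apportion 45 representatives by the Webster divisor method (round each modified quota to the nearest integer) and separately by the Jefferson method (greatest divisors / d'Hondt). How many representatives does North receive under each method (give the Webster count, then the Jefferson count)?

Webster: North 16, South 1, East 12, West 7, Central 1, Coastal 8.
Jefferson: North 17, South 0, East 13, West 7, Central 0, Coastal 8.
North gets 16 under Webster and 17 under Jefferson.

16 and 17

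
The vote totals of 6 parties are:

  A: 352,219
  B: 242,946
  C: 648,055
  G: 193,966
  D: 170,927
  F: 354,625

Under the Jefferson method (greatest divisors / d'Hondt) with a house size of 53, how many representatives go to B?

Standard divisor 1962738/53 ≈ 37032.792; standard quotas: A 9.511, B 6.560, C 17.499, G 5.238, D 4.616, F 9.576.
Rounding down gives 9, 6, 17, 5, 4, 9 = 50 seats, so the divisor must be adjusted.
With modified divisor 35000: modified quotas A 10.063, B 6.941, C 18.516, G 5.542, D 4.884, F 10.132.
Rounding down: A 10, B 6, C 18, G 5, D 4, F 10 (total 53).
B receives 6.

6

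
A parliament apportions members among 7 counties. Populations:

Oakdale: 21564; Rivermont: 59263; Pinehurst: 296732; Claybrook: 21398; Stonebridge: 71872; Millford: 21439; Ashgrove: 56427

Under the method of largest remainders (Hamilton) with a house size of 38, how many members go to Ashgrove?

Standard divisor: 548695 ÷ 38 ≈ 14439.342.
Standard quotas: Oakdale 1.4934, Rivermont 4.1043, Pinehurst 20.5502, Claybrook 1.4819, Stonebridge 4.9775, Millford 1.4848, Ashgrove 3.9079.
Lower quotas: Oakdale 1, Rivermont 4, Pinehurst 20, Claybrook 1, Stonebridge 4, Millford 1, Ashgrove 3 (sum 34, leaving 4 seats).
Remainders in descending order: Stonebridge 0.9775, Ashgrove 0.9079, Pinehurst 0.5502, Oakdale 0.4934, Millford 0.4848, Claybrook 0.4819, Rivermont 0.1043.
Largest remainders: Stonebridge, Ashgrove, Pinehurst, Oakdale receive the extra seats.
Ashgrove receives 4.

4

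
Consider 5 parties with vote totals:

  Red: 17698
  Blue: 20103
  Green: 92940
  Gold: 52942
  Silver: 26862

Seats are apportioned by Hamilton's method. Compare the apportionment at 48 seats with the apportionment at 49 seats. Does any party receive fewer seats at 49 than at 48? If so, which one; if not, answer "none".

none

At 48 seats: Red 4, Blue 5, Green 21, Gold 12, Silver 6.
At 49 seats: Red 4, Blue 5, Green 22, Gold 12, Silver 6.
No party's allocation decreased.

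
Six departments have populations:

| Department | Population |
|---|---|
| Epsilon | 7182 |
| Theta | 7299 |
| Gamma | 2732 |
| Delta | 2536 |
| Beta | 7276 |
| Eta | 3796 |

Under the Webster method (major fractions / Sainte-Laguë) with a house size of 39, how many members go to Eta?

Standard divisor 30821/39 ≈ 790.282; standard quotas: Epsilon 9.088, Theta 9.236, Gamma 3.457, Delta 3.209, Beta 9.207, Eta 4.803.
Rounding to the nearest integer gives 9, 9, 3, 3, 9, 5 = 38 seats, so the divisor must be adjusted.
With modified divisor 770: modified quotas Epsilon 9.327, Theta 9.479, Gamma 3.548, Delta 3.294, Beta 9.449, Eta 4.930.
Rounding to the nearest integer: Epsilon 9, Theta 9, Gamma 4, Delta 3, Beta 9, Eta 5 (total 39).
Eta receives 5.

5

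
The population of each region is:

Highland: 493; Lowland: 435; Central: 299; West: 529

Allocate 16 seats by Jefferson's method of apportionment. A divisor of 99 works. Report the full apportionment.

Highland: 4; Lowland: 4; Central: 3; West: 5

With modified divisor 99: modified quotas Highland 4.980, Lowland 4.394, Central 3.020, West 5.343.
Rounding down: Highland 4, Lowland 4, Central 3, West 5 (total 16).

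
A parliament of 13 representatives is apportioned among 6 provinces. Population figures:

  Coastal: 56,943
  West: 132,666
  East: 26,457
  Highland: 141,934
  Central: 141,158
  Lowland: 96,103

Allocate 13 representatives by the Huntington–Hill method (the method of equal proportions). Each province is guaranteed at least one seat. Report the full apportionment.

With divisor 47567: modified quotas Coastal 1.197, West 2.789, East 0.556, Highland 2.984, Central 2.968, Lowland 2.020.
Geometric-mean thresholds: Coastal √(1·2)=1.414, West √(2·3)=2.449, East (min 1), Highland √(2·3)=2.449, Central √(2·3)=2.449, Lowland √(2·3)=2.449.
Each quota rounded against its threshold gives Coastal 1, West 3, East 1, Highland 3, Central 3, Lowland 2 (total 13).

Coastal 1; West 3; East 1; Highland 3; Central 3; Lowland 2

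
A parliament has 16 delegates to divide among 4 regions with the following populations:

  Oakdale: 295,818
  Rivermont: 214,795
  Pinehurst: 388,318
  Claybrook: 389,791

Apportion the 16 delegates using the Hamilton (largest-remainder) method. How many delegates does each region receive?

Total 1288722; standard divisor 1288722/16 ≈ 80545.125.
Standard quotas: Oakdale 3.6727, Rivermont 2.6668, Pinehurst 4.8211, Claybrook 4.8394.
Lower quotas: Oakdale 3, Rivermont 2, Pinehurst 4, Claybrook 4 (sum 13, leaving 3 seats).
Remainders in descending order: Claybrook 0.8394, Pinehurst 0.8211, Oakdale 0.6727, Rivermont 0.6668.
Largest remainders: Claybrook, Pinehurst, Oakdale receive the extra seats.

Oakdale: 4, Rivermont: 2, Pinehurst: 5, Claybrook: 5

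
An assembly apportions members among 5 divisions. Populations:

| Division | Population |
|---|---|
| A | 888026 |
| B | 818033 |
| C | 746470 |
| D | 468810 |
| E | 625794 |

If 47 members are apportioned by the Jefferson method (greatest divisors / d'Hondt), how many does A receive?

12

Standard divisor 3547133/47 ≈ 75470.915; standard quotas: A 11.766, B 10.839, C 9.891, D 6.212, E 8.292.
Rounding down gives 11, 10, 9, 6, 8 = 44 seats, so the divisor must be adjusted.
With modified divisor 71800: modified quotas A 12.368, B 11.393, C 10.397, D 6.529, E 8.716.
Rounding down: A 12, B 11, C 10, D 6, E 8 (total 47).
A receives 12.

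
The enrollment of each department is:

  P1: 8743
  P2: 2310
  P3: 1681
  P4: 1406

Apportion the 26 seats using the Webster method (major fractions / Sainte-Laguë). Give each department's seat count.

Standard divisor 14140/26 ≈ 543.846; standard quotas: P1 16.076, P2 4.248, P3 3.091, P4 2.585.
Rounding to the nearest integer gives P1 16, P2 4, P3 3, P4 3 — total 26, matching the house size, so no adjustment is needed.

P1 16, P2 4, P3 3, P4 3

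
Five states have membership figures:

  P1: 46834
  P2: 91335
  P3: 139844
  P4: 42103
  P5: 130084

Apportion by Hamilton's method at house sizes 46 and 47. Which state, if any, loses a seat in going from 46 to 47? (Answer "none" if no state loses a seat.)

At 46 seats: P1 5, P2 10, P3 14, P4 4, P5 13.
At 47 seats: P1 5, P2 9, P3 15, P4 4, P5 14.
P2 drops from 10 to 9.

P2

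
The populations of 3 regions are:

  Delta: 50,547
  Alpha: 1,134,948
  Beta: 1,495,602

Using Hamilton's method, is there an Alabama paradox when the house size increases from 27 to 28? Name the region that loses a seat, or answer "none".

Delta

At 27 seats: Delta 1, Alpha 11, Beta 15.
At 28 seats: Delta 0, Alpha 12, Beta 16.
Delta drops from 1 to 0.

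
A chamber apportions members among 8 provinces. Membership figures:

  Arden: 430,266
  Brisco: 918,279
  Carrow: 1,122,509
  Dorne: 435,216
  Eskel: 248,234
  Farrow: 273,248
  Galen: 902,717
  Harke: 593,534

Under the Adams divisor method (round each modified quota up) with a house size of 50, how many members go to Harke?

Standard divisor 4924003/50 ≈ 98480.06; standard quotas: Arden 4.369, Brisco 9.325, Carrow 11.398, Dorne 4.419, Eskel 2.521, Farrow 2.775, Galen 9.166, Harke 6.027.
Rounding up gives 5, 10, 12, 5, 3, 3, 10, 7 = 55 seats, so the divisor must be adjusted.
With modified divisor 108200: modified quotas Arden 3.977, Brisco 8.487, Carrow 10.374, Dorne 4.022, Eskel 2.294, Farrow 2.525, Galen 8.343, Harke 5.486.
Rounding up: Arden 4, Brisco 9, Carrow 11, Dorne 5, Eskel 3, Farrow 3, Galen 9, Harke 6 (total 50).
Harke receives 6.

6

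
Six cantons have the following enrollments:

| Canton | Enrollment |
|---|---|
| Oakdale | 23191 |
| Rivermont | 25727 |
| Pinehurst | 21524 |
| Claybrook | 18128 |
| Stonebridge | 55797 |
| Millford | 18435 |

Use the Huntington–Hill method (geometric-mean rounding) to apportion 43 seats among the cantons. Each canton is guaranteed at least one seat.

Oakdale 6; Rivermont 7; Pinehurst 6; Claybrook 5; Stonebridge 14; Millford 5

With divisor 3890: modified quotas Oakdale 5.962, Rivermont 6.614, Pinehurst 5.533, Claybrook 4.660, Stonebridge 14.344, Millford 4.739.
Geometric-mean thresholds: Oakdale √(5·6)=5.477, Rivermont √(6·7)=6.481, Pinehurst √(5·6)=5.477, Claybrook √(4·5)=4.472, Stonebridge √(14·15)=14.491, Millford √(4·5)=4.472.
Each quota rounded against its threshold gives Oakdale 6, Rivermont 7, Pinehurst 6, Claybrook 5, Stonebridge 14, Millford 5 (total 43).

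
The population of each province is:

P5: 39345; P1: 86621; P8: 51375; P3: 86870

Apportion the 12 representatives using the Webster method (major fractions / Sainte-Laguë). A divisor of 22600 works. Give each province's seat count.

P5: 2, P1: 4, P8: 2, P3: 4

With modified divisor 22600: modified quotas P5 1.741, P1 3.833, P8 2.273, P3 3.844.
Rounding to the nearest integer: P5 2, P1 4, P8 2, P3 4 (total 12).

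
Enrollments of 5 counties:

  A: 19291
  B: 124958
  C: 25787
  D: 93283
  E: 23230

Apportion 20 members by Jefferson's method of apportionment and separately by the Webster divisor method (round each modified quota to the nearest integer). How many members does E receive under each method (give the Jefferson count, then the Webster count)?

Jefferson: A 1, B 9, C 2, D 7, E 1.
Webster: A 1, B 9, C 2, D 6, E 2.
E gets 1 under Jefferson and 2 under Webster.

1 and 2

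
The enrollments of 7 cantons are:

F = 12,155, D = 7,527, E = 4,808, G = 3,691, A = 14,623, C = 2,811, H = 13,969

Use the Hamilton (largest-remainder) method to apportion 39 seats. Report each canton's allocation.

F: 8; D: 5; E: 3; G: 2; A: 10; C: 2; H: 9

Standard divisor: 59584 ÷ 39 ≈ 1527.795.
Standard quotas: F 7.9559, D 4.9267, E 3.1470, G 2.4159, A 9.5713, C 1.8399, H 9.1432.
Lower quotas: F 7, D 4, E 3, G 2, A 9, C 1, H 9 (sum 35, leaving 4 seats).
Remainders in descending order: F 0.9559, D 0.9267, C 0.8399, A 0.5713, G 0.4159, E 0.1470, H 0.1432.
Largest remainders: F, D, C, A receive the extra seats.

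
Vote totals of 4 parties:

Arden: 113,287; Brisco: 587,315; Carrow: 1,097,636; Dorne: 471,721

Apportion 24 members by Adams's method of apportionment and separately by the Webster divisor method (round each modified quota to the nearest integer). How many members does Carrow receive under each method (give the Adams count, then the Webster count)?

Adams: Arden 2, Brisco 6, Carrow 11, Dorne 5.
Webster: Arden 1, Brisco 6, Carrow 12, Dorne 5.
Carrow gets 11 under Adams and 12 under Webster.

11 and 12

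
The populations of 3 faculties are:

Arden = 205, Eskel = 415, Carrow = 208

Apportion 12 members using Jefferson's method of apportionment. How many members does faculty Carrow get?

3

Standard divisor 828/12 ≈ 69; standard quotas: Arden 2.971, Eskel 6.014, Carrow 3.014.
Rounding down gives 2, 6, 3 = 11 seats, so the divisor must be adjusted.
With modified divisor 60: modified quotas Arden 3.417, Eskel 6.917, Carrow 3.467.
Rounding down: Arden 3, Eskel 6, Carrow 3 (total 12).
Carrow receives 3.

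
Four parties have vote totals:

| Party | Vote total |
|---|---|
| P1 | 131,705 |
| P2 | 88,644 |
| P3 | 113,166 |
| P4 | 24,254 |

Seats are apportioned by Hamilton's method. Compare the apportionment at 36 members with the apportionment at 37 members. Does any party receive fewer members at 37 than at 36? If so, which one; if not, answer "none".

At 36 seats: P1 13, P2 9, P3 11, P4 3.
At 37 seats: P1 14, P2 9, P3 12, P4 2.
P4 drops from 3 to 2.

P4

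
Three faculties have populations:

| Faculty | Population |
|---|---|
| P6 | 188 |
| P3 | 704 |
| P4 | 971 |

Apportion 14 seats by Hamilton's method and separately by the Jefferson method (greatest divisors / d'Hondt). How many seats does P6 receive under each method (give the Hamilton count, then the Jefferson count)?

2 and 1

Hamilton: P6 2, P3 5, P4 7.
Jefferson: P6 1, P3 5, P4 8.
P6 gets 2 under Hamilton and 1 under Jefferson.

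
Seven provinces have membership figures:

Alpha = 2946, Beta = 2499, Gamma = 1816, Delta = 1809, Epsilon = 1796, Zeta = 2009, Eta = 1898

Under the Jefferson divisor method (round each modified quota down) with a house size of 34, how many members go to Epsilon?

4

Standard divisor 14773/34 ≈ 434.5; standard quotas: Alpha 6.780, Beta 5.751, Gamma 4.180, Delta 4.163, Epsilon 4.133, Zeta 4.624, Eta 4.368.
Rounding down gives 6, 5, 4, 4, 4, 4, 4 = 31 seats, so the divisor must be adjusted.
With modified divisor 400: modified quotas Alpha 7.365, Beta 6.247, Gamma 4.540, Delta 4.522, Epsilon 4.490, Zeta 5.022, Eta 4.745.
Rounding down: Alpha 7, Beta 6, Gamma 4, Delta 4, Epsilon 4, Zeta 5, Eta 4 (total 34).
Epsilon receives 4.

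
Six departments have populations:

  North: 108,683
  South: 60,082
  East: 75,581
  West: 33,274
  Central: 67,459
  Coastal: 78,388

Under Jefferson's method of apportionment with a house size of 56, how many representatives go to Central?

Standard divisor 423467/56 ≈ 7561.911; standard quotas: North 14.372, South 7.945, East 9.995, West 4.400, Central 8.921, Coastal 10.366.
Rounding down gives 14, 7, 9, 4, 8, 10 = 52 seats, so the divisor must be adjusted.
With modified divisor 7200: modified quotas North 15.095, South 8.345, East 10.497, West 4.621, Central 9.369, Coastal 10.887.
Rounding down: North 15, South 8, East 10, West 4, Central 9, Coastal 10 (total 56).
Central receives 9.

9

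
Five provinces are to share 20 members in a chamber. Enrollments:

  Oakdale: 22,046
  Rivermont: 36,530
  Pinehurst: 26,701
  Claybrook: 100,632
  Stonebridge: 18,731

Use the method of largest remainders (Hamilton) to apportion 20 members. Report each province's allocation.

The standard divisor is 204640/20 = 10232.
Standard quotas: Oakdale 2.1546, Rivermont 3.5702, Pinehurst 2.6096, Claybrook 9.8350, Stonebridge 1.8306.
Lower quotas: Oakdale 2, Rivermont 3, Pinehurst 2, Claybrook 9, Stonebridge 1 (sum 17, leaving 3 seats).
Remainders in descending order: Claybrook 0.8350, Stonebridge 0.8306, Pinehurst 0.6096, Rivermont 0.5702, Oakdale 0.1546.
Largest remainders: Claybrook, Stonebridge, Pinehurst receive the extra seats.

Oakdale 2, Rivermont 3, Pinehurst 3, Claybrook 10, Stonebridge 2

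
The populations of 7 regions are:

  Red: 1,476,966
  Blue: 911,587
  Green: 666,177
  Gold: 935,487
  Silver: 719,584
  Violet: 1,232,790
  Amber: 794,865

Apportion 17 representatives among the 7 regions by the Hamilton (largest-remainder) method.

Total 6737456; standard divisor 6737456/17 ≈ 396320.941.
Standard quotas: Red 3.7267, Blue 2.3001, Green 1.6809, Gold 2.3604, Silver 1.8157, Violet 3.1106, Amber 2.0056.
Lower quotas: Red 3, Blue 2, Green 1, Gold 2, Silver 1, Violet 3, Amber 2 (sum 14, leaving 3 seats).
Remainders in descending order: Silver 0.8157, Red 0.7267, Green 0.6809, Gold 0.3604, Blue 0.3001, Violet 0.1106, Amber 0.0056.
The surplus seats go to Silver, Red, Green.

Red: 4, Blue: 2, Green: 2, Gold: 2, Silver: 2, Violet: 3, Amber: 2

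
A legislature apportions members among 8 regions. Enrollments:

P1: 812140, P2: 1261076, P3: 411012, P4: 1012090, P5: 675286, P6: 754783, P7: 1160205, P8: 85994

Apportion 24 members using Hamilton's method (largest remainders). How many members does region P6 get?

Total 6172586; standard divisor 6172586/24 ≈ 257191.083.
Standard quotas: P1 3.1577, P2 4.9033, P3 1.5981, P4 3.9352, P5 2.6256, P6 2.9347, P7 4.5111, P8 0.3344.
Lower quotas: P1 3, P2 4, P3 1, P4 3, P5 2, P6 2, P7 4, P8 0 (sum 19, leaving 5 seats).
Remainders in descending order: P4 0.9352, P6 0.9347, P2 0.9033, P5 0.6256, P3 0.5981, P7 0.5111, P8 0.3344, P1 0.1577.
Largest remainders: P4, P6, P2, P5, P3 receive the extra seats.
P6 receives 3.

3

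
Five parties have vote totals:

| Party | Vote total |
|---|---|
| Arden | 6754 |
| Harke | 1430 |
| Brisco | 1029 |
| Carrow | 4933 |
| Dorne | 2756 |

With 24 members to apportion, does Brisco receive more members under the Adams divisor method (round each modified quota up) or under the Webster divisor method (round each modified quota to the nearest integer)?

Adams: Arden 9, Harke 2, Brisco 2, Carrow 7, Dorne 4.
Webster: Arden 10, Harke 2, Brisco 1, Carrow 7, Dorne 4.
Brisco gets 2 under Adams and 1 under Webster.

Adams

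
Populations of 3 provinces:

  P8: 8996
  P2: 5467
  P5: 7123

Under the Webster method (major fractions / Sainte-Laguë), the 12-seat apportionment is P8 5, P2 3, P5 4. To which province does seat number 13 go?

Priority for the next seat is population ÷ (current seats + 0.5).
Priorities: P8 1635.636, P2 1562.000, P5 1582.889.
Highest priority: P8.

P8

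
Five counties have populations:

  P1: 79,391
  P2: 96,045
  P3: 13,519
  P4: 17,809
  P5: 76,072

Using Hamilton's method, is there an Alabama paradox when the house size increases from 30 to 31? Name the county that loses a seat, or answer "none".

P3

At 30 seats: P1 8, P2 10, P3 2, P4 2, P5 8.
At 31 seats: P1 9, P2 11, P3 1, P4 2, P5 8.
P3 drops from 2 to 1.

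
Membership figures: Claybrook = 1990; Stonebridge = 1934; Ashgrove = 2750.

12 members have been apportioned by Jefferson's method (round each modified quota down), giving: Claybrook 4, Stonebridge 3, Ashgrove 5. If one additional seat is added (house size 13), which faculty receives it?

Stonebridge

Priority for the next seat is population ÷ (current seats + 1).
Priorities: Claybrook 398.000, Stonebridge 483.500, Ashgrove 458.333.
Highest priority: Stonebridge.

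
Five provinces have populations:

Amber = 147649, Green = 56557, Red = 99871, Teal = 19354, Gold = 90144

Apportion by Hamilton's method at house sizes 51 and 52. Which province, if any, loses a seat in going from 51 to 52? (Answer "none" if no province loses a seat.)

At 51 seats: Amber 18, Green 7, Red 12, Teal 3, Gold 11.
At 52 seats: Amber 19, Green 7, Red 13, Teal 2, Gold 11.
Teal drops from 3 to 2.

Teal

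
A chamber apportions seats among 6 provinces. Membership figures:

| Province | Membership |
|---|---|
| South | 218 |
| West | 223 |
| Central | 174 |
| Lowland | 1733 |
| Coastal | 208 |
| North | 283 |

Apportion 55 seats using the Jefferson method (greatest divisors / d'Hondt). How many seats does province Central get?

3

Standard divisor 2839/55 ≈ 51.618; standard quotas: South 4.223, West 4.320, Central 3.371, Lowland 33.573, Coastal 4.030, North 5.483.
Rounding down gives 4, 4, 3, 33, 4, 5 = 53 seats, so the divisor must be adjusted.
With modified divisor 49: modified quotas South 4.449, West 4.551, Central 3.551, Lowland 35.367, Coastal 4.245, North 5.776.
Rounding down: South 4, West 4, Central 3, Lowland 35, Coastal 4, North 5 (total 55).
Central receives 3.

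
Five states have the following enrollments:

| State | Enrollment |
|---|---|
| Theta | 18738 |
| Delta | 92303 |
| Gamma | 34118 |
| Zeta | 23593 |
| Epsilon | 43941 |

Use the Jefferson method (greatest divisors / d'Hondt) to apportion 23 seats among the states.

Standard divisor 212693/23 ≈ 9247.522; standard quotas: Theta 2.026, Delta 9.981, Gamma 3.689, Zeta 2.551, Epsilon 4.752.
Rounding down gives 2, 9, 3, 2, 4 = 20 seats, so the divisor must be adjusted.
With modified divisor 8460: modified quotas Theta 2.215, Delta 10.911, Gamma 4.033, Zeta 2.789, Epsilon 5.194.
Rounding down: Theta 2, Delta 10, Gamma 4, Zeta 2, Epsilon 5 (total 23).

Theta: 2, Delta: 10, Gamma: 4, Zeta: 2, Epsilon: 5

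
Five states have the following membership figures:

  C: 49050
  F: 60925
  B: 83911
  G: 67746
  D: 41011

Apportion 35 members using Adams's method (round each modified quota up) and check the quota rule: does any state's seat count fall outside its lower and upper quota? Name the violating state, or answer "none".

none

Standard quotas: C 5.673, F 7.046, B 9.704, G 7.835, D 4.743.
Adams allocation: C 6, F 7, B 9, G 8, D 5.
Every allocation lies between the lower and upper quota.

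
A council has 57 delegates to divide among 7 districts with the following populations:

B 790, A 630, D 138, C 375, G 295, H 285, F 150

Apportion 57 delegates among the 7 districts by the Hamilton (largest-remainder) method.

Standard divisor: 2663 ÷ 57 ≈ 46.719.
Standard quotas: B 16.910, A 13.485, D 2.954, C 8.027, G 6.314, H 6.100, F 3.211.
Lower quotas: B 16, A 13, D 2, C 8, G 6, H 6, F 3 (sum 54, leaving 3 seats).
Remainders in descending order: D 0.954, B 0.910, A 0.485, G 0.314, F 0.211, H 0.100, C 0.027.
The surplus seats go to D, B, A.

B 17, A 14, D 3, C 8, G 6, H 6, F 3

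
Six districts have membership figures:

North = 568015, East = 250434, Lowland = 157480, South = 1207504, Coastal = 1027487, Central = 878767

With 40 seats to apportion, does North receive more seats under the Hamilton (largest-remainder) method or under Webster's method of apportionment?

Hamilton: North 6, East 2, Lowland 1, South 12, Coastal 10, Central 9.
Webster: North 5, East 2, Lowland 2, South 12, Coastal 10, Central 9.
North gets 6 under Hamilton and 5 under Webster.

Hamilton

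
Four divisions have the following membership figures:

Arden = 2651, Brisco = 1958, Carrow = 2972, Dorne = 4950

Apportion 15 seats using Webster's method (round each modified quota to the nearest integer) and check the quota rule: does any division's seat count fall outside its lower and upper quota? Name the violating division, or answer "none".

Standard quotas: Arden 3.173, Brisco 2.344, Carrow 3.558, Dorne 5.925.
Webster allocation: Arden 3, Brisco 2, Carrow 4, Dorne 6.
Every allocation lies between the lower and upper quota.

none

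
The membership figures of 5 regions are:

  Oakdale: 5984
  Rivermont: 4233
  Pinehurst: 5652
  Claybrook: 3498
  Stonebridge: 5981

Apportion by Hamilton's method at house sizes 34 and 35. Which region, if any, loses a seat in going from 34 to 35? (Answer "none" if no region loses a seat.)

none

At 34 seats: Oakdale 8, Rivermont 6, Pinehurst 7, Claybrook 5, Stonebridge 8.
At 35 seats: Oakdale 8, Rivermont 6, Pinehurst 8, Claybrook 5, Stonebridge 8.
No region's allocation decreased.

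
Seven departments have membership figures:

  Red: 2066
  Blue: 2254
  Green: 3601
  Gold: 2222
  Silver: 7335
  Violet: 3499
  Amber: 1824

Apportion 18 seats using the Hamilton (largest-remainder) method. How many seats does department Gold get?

Total 22801; standard divisor 22801/18 ≈ 1266.722.
Standard quotas: Red 1.6310, Blue 1.7794, Green 2.8428, Gold 1.7541, Silver 5.7905, Violet 2.7622, Amber 1.4399.
Lower quotas: Red 1, Blue 1, Green 2, Gold 1, Silver 5, Violet 2, Amber 1 (sum 13, leaving 5 seats).
Remainders in descending order: Green 0.8428, Silver 0.7905, Blue 0.7794, Violet 0.7622, Gold 0.7541, Red 0.6310, Amber 0.4399.
The surplus seats go to Green, Silver, Blue, Violet, Gold.
Gold receives 2.

2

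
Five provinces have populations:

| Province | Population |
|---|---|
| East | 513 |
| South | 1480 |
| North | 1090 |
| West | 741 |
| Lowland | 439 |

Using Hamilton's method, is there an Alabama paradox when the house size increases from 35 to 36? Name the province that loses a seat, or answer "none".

none

At 35 seats: East 4, South 12, North 9, West 6, Lowland 4.
At 36 seats: East 4, South 13, North 9, West 6, Lowland 4.
No province's allocation decreased.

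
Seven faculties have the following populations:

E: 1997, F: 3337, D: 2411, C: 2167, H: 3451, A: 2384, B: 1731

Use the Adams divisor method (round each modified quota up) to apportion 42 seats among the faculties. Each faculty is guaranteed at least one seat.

E=5, F=8, D=6, C=5, H=8, A=6, B=4

Standard divisor 17478/42 ≈ 416.143; standard quotas: E 4.799, F 8.019, D 5.794, C 5.207, H 8.293, A 5.729, B 4.160.
Rounding up gives 5, 9, 6, 6, 9, 6, 5 = 46 seats, so the divisor must be adjusted.
With modified divisor 460: modified quotas E 4.341, F 7.254, D 5.241, C 4.711, H 7.502, A 5.183, B 3.763.
Rounding up: E 5, F 8, D 6, C 5, H 8, A 6, B 4 (total 42).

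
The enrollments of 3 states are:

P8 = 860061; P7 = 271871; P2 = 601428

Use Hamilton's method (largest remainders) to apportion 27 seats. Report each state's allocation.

Total 1733360; standard divisor 1733360/27 ≈ 64198.519.
Standard quotas: P8 13.3969, P7 4.2348, P2 9.3683.
Lower quotas: P8 13, P7 4, P2 9 (sum 26, leaving 1 seat).
Remainders in descending order: P8 0.3969, P2 0.3683, P7 0.2348.
The surplus seat goes to P8.

P8=14; P7=4; P2=9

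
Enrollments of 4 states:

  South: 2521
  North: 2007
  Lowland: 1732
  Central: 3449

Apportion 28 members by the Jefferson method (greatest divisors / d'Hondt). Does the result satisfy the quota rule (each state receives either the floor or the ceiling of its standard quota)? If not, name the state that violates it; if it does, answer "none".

none

Standard quotas: South 7.270, North 5.788, Lowland 4.995, Central 9.947.
Jefferson allocation: South 7, North 6, Lowland 5, Central 10.
Every allocation lies between the lower and upper quota.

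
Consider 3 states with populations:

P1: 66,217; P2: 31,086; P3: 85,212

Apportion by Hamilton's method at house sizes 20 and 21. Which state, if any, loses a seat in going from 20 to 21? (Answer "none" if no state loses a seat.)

P2

At 20 seats: P1 7, P2 4, P3 9.
At 21 seats: P1 8, P2 3, P3 10.
P2 drops from 4 to 3.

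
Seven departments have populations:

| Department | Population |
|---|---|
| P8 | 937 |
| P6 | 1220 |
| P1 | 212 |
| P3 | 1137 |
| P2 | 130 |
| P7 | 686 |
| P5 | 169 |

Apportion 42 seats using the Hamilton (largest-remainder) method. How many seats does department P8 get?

The standard divisor is 4491/42 ≈ 106.929.
Standard quotas: P8 8.763, P6 11.409, P1 1.983, P3 10.633, P2 1.216, P7 6.415, P5 1.580.
Lower quotas: P8 8, P6 11, P1 1, P3 10, P2 1, P7 6, P5 1 (sum 38, leaving 4 seats).
Remainders in descending order: P1 0.983, P8 0.763, P3 0.633, P5 0.580, P7 0.415, P6 0.409, P2 0.216.
Largest remainders: P1, P8, P3, P5 receive the extra seats.
P8 receives 9.

9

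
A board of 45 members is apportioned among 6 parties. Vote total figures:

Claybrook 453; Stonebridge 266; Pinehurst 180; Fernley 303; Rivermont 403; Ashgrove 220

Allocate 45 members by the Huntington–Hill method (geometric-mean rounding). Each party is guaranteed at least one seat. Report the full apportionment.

With divisor 40.4: modified quotas Claybrook 11.213, Stonebridge 6.584, Pinehurst 4.455, Fernley 7.500, Rivermont 9.975, Ashgrove 5.446.
Geometric-mean thresholds: Claybrook √(11·12)=11.489, Stonebridge √(6·7)=6.481, Pinehurst √(4·5)=4.472, Fernley √(7·8)=7.483, Rivermont √(9·10)=9.487, Ashgrove √(5·6)=5.477.
Each quota rounded against its threshold gives Claybrook 11, Stonebridge 7, Pinehurst 4, Fernley 8, Rivermont 10, Ashgrove 5 (total 45).

Claybrook=11, Stonebridge=7, Pinehurst=4, Fernley=8, Rivermont=10, Ashgrove=5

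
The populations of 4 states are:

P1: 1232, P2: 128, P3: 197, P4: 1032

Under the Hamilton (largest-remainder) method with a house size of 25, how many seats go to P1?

Standard divisor: 2589 ÷ 25 ≈ 103.56.
Standard quotas: P1 11.896, P2 1.236, P3 1.902, P4 9.965.
Lower quotas: P1 11, P2 1, P3 1, P4 9 (sum 22, leaving 3 seats).
Remainders in descending order: P4 0.965, P3 0.902, P1 0.896, P2 0.236.
The surplus seats go to P4, P3, P1.
P1 receives 12.

12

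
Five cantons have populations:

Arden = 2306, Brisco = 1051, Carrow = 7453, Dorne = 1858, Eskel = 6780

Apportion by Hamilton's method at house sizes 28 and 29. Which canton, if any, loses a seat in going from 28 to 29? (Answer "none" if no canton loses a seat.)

At 28 seats: Arden 3, Brisco 1, Carrow 11, Dorne 3, Eskel 10.
At 29 seats: Arden 3, Brisco 2, Carrow 11, Dorne 3, Eskel 10.
No canton's allocation decreased.

none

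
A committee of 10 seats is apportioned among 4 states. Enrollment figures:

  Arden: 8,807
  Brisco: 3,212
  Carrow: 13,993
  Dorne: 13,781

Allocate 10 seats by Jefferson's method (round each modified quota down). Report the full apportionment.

Standard divisor 39793/10 ≈ 3979.3; standard quotas: Arden 2.213, Brisco 0.807, Carrow 3.516, Dorne 3.463.
Rounding down gives 2, 0, 3, 3 = 8 seats, so the divisor must be adjusted.
With modified divisor 3300: modified quotas Arden 2.669, Brisco 0.973, Carrow 4.240, Dorne 4.176.
Rounding down: Arden 2, Brisco 0, Carrow 4, Dorne 4 (total 10).

Arden 2; Brisco 0; Carrow 4; Dorne 4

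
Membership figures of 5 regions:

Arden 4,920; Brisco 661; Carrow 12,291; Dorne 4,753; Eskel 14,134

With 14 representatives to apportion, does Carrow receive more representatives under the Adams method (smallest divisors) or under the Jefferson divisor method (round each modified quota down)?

Jefferson

Adams: Arden 2, Brisco 1, Carrow 4, Dorne 2, Eskel 5.
Jefferson: Arden 2, Brisco 0, Carrow 5, Dorne 2, Eskel 5.
Carrow gets 4 under Adams and 5 under Jefferson.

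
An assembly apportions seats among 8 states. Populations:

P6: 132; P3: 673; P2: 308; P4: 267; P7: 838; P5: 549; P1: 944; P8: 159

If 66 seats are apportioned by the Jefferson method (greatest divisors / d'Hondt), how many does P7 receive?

Standard divisor 3870/66 ≈ 58.636; standard quotas: P6 2.251, P3 11.478, P2 5.253, P4 4.553, P7 14.291, P5 9.363, P1 16.099, P8 2.712.
Rounding down gives 2, 11, 5, 4, 14, 9, 16, 2 = 63 seats, so the divisor must be adjusted.
With modified divisor 55.2: modified quotas P6 2.391, P3 12.192, P2 5.580, P4 4.837, P7 15.181, P5 9.946, P1 17.101, P8 2.880.
Rounding down: P6 2, P3 12, P2 5, P4 4, P7 15, P5 9, P1 17, P8 2 (total 66).
P7 receives 15.

15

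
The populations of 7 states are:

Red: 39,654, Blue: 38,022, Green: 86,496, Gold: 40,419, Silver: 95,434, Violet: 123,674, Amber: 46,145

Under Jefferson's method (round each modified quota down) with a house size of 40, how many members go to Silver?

8

Standard divisor 469844/40 ≈ 11746.1; standard quotas: Red 3.376, Blue 3.237, Green 7.364, Gold 3.441, Silver 8.125, Violet 10.529, Amber 3.929.
Rounding down gives 3, 3, 7, 3, 8, 10, 3 = 37 seats, so the divisor must be adjusted.
With modified divisor 10700: modified quotas Red 3.706, Blue 3.553, Green 8.084, Gold 3.777, Silver 8.919, Violet 11.558, Amber 4.313.
Rounding down: Red 3, Blue 3, Green 8, Gold 3, Silver 8, Violet 11, Amber 4 (total 40).
Silver receives 8.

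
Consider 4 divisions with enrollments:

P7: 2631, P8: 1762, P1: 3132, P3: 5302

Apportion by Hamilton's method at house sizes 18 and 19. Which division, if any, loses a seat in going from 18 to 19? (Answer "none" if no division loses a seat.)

P8

At 18 seats: P7 4, P8 3, P1 4, P3 7.
At 19 seats: P7 4, P8 2, P1 5, P3 8.
P8 drops from 3 to 2.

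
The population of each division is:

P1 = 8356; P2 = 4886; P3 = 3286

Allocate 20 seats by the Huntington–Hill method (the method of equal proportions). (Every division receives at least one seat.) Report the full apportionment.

P1 10, P2 6, P3 4

With divisor 839: modified quotas P1 9.959, P2 5.824, P3 3.917.
Geometric-mean thresholds: P1 √(9·10)=9.487, P2 √(5·6)=5.477, P3 √(3·4)=3.464.
Each quota rounded against its threshold gives P1 10, P2 6, P3 4 (total 20).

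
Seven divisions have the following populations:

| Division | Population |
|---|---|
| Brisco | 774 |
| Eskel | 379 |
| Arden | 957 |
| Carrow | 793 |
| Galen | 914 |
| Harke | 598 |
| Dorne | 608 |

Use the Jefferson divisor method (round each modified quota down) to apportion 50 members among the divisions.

Standard divisor 5023/50 ≈ 100.46; standard quotas: Brisco 7.705, Eskel 3.773, Arden 9.526, Carrow 7.894, Galen 9.098, Harke 5.953, Dorne 6.052.
Rounding down gives 7, 3, 9, 7, 9, 5, 6 = 46 seats, so the divisor must be adjusted.
With modified divisor 95.42: modified quotas Brisco 8.112, Eskel 3.972, Arden 10.029, Carrow 8.311, Galen 9.579, Harke 6.267, Dorne 6.372.
Rounding down: Brisco 8, Eskel 3, Arden 10, Carrow 8, Galen 9, Harke 6, Dorne 6 (total 50).

Brisco 8, Eskel 3, Arden 10, Carrow 8, Galen 9, Harke 6, Dorne 6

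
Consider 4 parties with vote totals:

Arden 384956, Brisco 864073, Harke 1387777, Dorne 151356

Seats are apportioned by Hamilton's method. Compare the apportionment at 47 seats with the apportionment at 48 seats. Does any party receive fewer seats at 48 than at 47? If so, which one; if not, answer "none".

Dorne

At 47 seats: Arden 6, Brisco 15, Harke 23, Dorne 3.
At 48 seats: Arden 7, Brisco 15, Harke 24, Dorne 2.
Dorne drops from 3 to 2.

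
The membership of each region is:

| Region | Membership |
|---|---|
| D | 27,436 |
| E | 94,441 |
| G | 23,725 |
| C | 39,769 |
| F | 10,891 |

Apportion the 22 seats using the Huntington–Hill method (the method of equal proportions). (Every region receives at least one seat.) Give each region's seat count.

D=3, E=11, G=3, C=4, F=1

With divisor 8949: modified quotas D 3.066, E 10.553, G 2.651, C 4.444, F 1.217.
Geometric-mean thresholds: D √(3·4)=3.464, E √(10·11)=10.488, G √(2·3)=2.449, C √(4·5)=4.472, F √(1·2)=1.414.
Each quota rounded against its threshold gives D 3, E 11, G 3, C 4, F 1 (total 22).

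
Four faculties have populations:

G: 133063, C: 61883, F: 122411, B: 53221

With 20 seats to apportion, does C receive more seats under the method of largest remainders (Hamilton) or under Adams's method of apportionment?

Hamilton: G 7, C 3, F 7, B 3.
Adams: G 7, C 4, F 6, B 3.
C gets 3 under Hamilton and 4 under Adams.

Adams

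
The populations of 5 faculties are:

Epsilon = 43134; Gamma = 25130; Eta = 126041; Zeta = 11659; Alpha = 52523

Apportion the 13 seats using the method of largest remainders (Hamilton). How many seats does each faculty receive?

Standard divisor: 258487 ÷ 13 ≈ 19883.615.
Standard quotas: Epsilon 2.1693, Gamma 1.2639, Eta 6.3389, Zeta 0.5864, Alpha 2.6415.
Lower quotas: Epsilon 2, Gamma 1, Eta 6, Zeta 0, Alpha 2 (sum 11, leaving 2 seats).
Remainders in descending order: Alpha 0.6415, Zeta 0.5864, Eta 0.3389, Gamma 0.2639, Epsilon 0.1693.
Largest remainders: Alpha, Zeta receive the extra seats.

Epsilon 2; Gamma 1; Eta 6; Zeta 1; Alpha 3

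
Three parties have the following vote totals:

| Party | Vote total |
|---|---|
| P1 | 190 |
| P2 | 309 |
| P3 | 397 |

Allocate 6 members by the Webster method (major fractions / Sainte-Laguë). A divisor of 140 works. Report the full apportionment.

With modified divisor 140: modified quotas P1 1.357, P2 2.207, P3 2.836.
Rounding to the nearest integer: P1 1, P2 2, P3 3 (total 6).

P1=1; P2=2; P3=3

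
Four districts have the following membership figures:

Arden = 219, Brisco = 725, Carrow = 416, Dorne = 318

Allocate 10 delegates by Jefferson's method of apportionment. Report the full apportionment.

Arden 1, Brisco 5, Carrow 2, Dorne 2

Standard divisor 1678/10 ≈ 167.8; standard quotas: Arden 1.305, Brisco 4.321, Carrow 2.479, Dorne 1.895.
Rounding down gives 1, 4, 2, 1 = 8 seats, so the divisor must be adjusted.
With modified divisor 140: modified quotas Arden 1.564, Brisco 5.179, Carrow 2.971, Dorne 2.271.
Rounding down: Arden 1, Brisco 5, Carrow 2, Dorne 2 (total 10).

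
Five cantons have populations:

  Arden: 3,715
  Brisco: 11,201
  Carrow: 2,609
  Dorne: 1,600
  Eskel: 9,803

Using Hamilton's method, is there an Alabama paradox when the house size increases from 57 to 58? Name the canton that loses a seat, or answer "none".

At 57 seats: Arden 8, Brisco 22, Carrow 5, Dorne 3, Eskel 19.
At 58 seats: Arden 7, Brisco 23, Carrow 5, Dorne 3, Eskel 20.
Arden drops from 8 to 7.

Arden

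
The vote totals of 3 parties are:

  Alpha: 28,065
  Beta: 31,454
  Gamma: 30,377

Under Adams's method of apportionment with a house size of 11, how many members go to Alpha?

3

Standard divisor 89896/11 ≈ 8172.364; standard quotas: Alpha 3.434, Beta 3.849, Gamma 3.717.
Rounding up gives 4, 4, 4 = 12 seats, so the divisor must be adjusted.
With modified divisor 9700: modified quotas Alpha 2.893, Beta 3.243, Gamma 3.132.
Rounding up: Alpha 3, Beta 4, Gamma 4 (total 11).
Alpha receives 3.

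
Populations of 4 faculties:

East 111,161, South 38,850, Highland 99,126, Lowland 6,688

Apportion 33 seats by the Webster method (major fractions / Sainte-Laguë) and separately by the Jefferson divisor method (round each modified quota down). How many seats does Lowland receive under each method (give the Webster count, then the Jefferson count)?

1 and 0

Webster: East 14, South 5, Highland 13, Lowland 1.
Jefferson: East 15, South 5, Highland 13, Lowland 0.
Lowland gets 1 under Webster and 0 under Jefferson.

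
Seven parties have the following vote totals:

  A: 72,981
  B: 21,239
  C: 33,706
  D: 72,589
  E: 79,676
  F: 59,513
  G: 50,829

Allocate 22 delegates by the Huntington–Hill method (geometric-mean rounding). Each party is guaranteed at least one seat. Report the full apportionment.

With divisor 17498: modified quotas A 4.171, B 1.214, C 1.926, D 4.148, E 4.553, F 3.401, G 2.905.
Geometric-mean thresholds: A √(4·5)=4.472, B √(1·2)=1.414, C √(1·2)=1.414, D √(4·5)=4.472, E √(4·5)=4.472, F √(3·4)=3.464, G √(2·3)=2.449.
Each quota rounded against its threshold gives A 4, B 1, C 2, D 4, E 5, F 3, G 3 (total 22).

A 4; B 1; C 2; D 4; E 5; F 3; G 3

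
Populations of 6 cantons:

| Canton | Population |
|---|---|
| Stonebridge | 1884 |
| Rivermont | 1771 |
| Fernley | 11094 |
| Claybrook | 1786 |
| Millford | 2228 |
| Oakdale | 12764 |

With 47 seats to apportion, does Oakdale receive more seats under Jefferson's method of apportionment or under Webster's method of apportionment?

Jefferson: Stonebridge 3, Rivermont 2, Fernley 17, Claybrook 2, Millford 3, Oakdale 20.
Webster: Stonebridge 3, Rivermont 3, Fernley 16, Claybrook 3, Millford 3, Oakdale 19.
Oakdale gets 20 under Jefferson and 19 under Webster.

Jefferson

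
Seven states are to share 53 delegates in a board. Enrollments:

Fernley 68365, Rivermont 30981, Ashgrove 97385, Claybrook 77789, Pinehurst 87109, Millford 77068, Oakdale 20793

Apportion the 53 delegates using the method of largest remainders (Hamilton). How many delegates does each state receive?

Fernley=8; Rivermont=4; Ashgrove=11; Claybrook=9; Pinehurst=10; Millford=9; Oakdale=2

Total 459490; standard divisor 459490/53 ≈ 8669.623.
Standard quotas: Fernley 7.8856, Rivermont 3.5735, Ashgrove 11.2329, Claybrook 8.9726, Pinehurst 10.0476, Millford 8.8894, Oakdale 2.3984.
Lower quotas: Fernley 7, Rivermont 3, Ashgrove 11, Claybrook 8, Pinehurst 10, Millford 8, Oakdale 2 (sum 49, leaving 4 seats).
Remainders in descending order: Claybrook 0.9726, Millford 0.8894, Fernley 0.8856, Rivermont 0.5735, Oakdale 0.3984, Ashgrove 0.2329, Pinehurst 0.0476.
The surplus seats go to Claybrook, Millford, Fernley, Rivermont.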